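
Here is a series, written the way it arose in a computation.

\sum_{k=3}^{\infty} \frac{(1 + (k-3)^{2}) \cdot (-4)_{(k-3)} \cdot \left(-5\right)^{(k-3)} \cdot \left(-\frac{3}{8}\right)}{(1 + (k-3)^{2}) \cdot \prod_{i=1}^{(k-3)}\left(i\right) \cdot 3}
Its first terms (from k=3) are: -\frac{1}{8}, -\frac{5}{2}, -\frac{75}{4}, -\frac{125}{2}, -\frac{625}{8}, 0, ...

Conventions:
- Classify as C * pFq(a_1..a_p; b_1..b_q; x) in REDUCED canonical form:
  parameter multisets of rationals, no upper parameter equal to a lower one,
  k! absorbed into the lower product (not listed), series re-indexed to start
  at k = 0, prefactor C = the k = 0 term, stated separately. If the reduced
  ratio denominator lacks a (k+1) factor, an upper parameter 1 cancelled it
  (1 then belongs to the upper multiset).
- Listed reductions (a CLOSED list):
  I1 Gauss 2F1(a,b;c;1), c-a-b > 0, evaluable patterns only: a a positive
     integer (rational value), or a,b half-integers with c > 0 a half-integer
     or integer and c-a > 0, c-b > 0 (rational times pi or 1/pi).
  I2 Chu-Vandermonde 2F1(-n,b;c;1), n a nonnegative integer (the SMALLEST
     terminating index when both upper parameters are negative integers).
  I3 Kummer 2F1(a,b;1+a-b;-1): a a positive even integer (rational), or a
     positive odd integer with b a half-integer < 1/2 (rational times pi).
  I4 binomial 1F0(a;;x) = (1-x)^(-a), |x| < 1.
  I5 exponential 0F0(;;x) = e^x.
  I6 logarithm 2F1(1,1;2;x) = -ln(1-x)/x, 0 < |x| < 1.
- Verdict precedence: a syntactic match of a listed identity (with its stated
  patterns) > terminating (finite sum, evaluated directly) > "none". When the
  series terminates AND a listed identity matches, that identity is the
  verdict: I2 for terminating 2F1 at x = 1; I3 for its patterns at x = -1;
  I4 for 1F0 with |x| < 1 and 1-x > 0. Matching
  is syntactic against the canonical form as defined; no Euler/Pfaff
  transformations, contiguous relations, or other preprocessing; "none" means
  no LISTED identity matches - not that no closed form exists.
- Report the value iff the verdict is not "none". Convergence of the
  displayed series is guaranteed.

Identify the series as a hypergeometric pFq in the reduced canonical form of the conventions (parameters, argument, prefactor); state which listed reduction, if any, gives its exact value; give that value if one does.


Structural cue: from the first term -\frac{1}{8}: the constant factors (prefactor -1/8) combine into one prefactor.
Step ratio: r(k) = -5 * (k-4) / [(k+1)] - rational in k, leading ratio -5; with t_0 = -\frac{1}{8}, classification follows.

Reduced: x = -5, 1F0, upper = {-4}, lower = {-}, C = -\frac{1}{8}. Verdict: terminating. With -4 upstairs the series is a 5-term polynomial sum; evaluated term by term. Exact value: -162.


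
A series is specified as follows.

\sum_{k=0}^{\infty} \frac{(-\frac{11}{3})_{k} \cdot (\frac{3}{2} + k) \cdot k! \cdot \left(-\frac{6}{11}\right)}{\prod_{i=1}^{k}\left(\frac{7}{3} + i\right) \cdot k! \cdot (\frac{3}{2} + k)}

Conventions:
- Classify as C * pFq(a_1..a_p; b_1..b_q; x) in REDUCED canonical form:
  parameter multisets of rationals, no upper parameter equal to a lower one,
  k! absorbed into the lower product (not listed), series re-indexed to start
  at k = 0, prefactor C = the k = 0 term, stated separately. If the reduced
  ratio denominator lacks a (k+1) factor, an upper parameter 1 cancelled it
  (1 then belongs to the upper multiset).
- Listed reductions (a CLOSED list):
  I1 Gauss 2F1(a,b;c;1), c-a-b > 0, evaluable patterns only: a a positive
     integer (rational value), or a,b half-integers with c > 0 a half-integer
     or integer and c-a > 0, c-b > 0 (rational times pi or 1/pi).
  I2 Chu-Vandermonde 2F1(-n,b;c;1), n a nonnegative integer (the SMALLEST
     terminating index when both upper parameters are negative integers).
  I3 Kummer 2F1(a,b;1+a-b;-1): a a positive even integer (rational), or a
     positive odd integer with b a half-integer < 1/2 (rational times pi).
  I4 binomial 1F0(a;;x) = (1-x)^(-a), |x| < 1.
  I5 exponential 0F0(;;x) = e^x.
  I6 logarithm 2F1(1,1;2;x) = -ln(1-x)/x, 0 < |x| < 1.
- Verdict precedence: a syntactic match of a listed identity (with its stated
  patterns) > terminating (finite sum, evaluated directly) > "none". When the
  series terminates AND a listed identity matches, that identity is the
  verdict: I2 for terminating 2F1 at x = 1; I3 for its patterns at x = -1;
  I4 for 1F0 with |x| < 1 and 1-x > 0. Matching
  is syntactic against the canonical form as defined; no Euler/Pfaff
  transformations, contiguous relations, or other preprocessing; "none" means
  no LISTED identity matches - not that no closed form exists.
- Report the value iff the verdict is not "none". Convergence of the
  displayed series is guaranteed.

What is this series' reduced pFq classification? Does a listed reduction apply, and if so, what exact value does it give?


Classification (C = -\frac{6}{11}): 2F1 with upper {-\frac{11}{3}, 1}, lower {\frac{10}{3}}, argument x = 1. Verdict: Gauss's theorem (I1) matches (x = 1: the Gamma ratio telescopes since c-a-b = 6 > 0 and a = 1 in Z>0). Hence: -\frac{7}{33}.

Key observation: t_0 = -\frac{6}{11} here, and k + 3/2 divides numerator and denominator alike; C = -6/11 after cancelling.
Step ratio: r(k) = 1 * (k-\frac{11}{3}) (k+1) / [(k+\frac{10}{3}) (k+1)] - rational; roots negated = parameters, x = 1, C = -\frac{6}{11}.


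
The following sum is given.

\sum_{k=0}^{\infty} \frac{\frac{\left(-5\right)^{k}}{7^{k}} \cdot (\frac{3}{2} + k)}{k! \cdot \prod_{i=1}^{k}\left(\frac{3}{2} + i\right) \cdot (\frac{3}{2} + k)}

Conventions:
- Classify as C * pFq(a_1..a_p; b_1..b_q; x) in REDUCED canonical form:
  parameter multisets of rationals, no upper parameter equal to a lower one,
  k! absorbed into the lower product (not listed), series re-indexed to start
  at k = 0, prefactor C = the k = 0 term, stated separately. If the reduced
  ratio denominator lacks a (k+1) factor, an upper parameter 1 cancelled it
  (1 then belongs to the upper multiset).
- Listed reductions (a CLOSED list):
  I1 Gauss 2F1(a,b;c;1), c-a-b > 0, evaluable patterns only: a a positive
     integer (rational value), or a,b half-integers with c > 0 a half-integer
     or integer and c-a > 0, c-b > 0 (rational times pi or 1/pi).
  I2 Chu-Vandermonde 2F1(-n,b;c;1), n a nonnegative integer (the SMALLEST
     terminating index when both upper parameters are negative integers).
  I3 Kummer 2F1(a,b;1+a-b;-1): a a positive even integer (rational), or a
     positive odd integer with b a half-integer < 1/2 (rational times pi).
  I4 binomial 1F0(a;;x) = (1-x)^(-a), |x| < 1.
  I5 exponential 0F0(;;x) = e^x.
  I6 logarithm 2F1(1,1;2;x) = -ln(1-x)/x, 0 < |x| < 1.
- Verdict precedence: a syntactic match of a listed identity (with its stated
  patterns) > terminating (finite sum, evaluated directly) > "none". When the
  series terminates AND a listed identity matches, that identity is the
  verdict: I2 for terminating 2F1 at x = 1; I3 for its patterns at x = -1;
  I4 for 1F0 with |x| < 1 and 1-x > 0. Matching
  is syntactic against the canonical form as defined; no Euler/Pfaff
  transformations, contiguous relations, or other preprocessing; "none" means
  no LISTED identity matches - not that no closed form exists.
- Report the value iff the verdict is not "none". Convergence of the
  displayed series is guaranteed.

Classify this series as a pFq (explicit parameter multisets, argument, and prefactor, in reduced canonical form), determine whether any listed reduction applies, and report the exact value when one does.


The series (x = -\frac{5}{7}) is 0F1: upper {-}, lower {\frac{5}{2}}, prefactor 1. Verdict: none (x = -\frac{5}{7}): each listed identity misses the multisets {-} ; {\frac{5}{2}}.

Key observation: t_0 = 1 here, and the two geometric factors (prefactor 1) combine into one argument.
Consecutive-term ratio: r(k) = -\frac{5}{7} * 1 / [(k+\frac{5}{2}) (k+1)] - rational in k. x = -\frac{5}{7}; t_0 = 1; negate the roots.


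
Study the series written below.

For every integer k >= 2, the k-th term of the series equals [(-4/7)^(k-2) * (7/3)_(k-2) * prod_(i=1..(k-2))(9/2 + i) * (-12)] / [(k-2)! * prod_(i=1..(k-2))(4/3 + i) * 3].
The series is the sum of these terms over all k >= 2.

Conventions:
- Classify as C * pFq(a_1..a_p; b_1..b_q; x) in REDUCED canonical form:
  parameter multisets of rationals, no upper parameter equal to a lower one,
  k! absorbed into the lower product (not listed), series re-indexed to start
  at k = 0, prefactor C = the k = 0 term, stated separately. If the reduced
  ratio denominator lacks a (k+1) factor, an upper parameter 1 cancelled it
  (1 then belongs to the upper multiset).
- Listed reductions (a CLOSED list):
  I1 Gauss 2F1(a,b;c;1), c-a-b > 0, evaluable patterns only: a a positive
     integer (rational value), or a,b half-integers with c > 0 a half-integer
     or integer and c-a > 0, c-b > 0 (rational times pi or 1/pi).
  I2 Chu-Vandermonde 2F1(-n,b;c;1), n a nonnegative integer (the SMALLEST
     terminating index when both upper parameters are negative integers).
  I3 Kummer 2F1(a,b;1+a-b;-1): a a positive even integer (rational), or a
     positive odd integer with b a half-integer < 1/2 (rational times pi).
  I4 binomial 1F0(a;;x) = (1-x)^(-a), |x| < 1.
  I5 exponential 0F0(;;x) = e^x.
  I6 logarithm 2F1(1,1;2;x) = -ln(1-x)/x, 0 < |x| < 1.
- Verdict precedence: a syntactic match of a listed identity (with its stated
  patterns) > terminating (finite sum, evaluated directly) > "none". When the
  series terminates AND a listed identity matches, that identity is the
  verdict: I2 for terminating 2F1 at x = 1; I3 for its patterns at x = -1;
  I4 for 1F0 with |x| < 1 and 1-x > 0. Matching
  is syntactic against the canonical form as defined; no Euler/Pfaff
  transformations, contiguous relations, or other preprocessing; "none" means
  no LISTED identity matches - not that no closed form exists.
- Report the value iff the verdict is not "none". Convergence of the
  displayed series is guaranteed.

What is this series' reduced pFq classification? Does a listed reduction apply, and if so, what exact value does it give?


Classification (C = -4): 1F0 with upper {11/2}, lower {-}, argument x = -4/7. Verdict: binomial (I4) applies (the 1F0 binomial series: exponent -11/2, x = -4/7). Its exact value is (-4) * (11/7)^(-11/2).

Structural cue: t_0 = -4 here, and the lower running product (prefactor -4) is a rising factorial.
Adjacent-term ratio: r(k) = (-4/7) * (k+11/2) / [(k+1)] - rational; roots negated = parameters, x = (-4/7), C = -4.


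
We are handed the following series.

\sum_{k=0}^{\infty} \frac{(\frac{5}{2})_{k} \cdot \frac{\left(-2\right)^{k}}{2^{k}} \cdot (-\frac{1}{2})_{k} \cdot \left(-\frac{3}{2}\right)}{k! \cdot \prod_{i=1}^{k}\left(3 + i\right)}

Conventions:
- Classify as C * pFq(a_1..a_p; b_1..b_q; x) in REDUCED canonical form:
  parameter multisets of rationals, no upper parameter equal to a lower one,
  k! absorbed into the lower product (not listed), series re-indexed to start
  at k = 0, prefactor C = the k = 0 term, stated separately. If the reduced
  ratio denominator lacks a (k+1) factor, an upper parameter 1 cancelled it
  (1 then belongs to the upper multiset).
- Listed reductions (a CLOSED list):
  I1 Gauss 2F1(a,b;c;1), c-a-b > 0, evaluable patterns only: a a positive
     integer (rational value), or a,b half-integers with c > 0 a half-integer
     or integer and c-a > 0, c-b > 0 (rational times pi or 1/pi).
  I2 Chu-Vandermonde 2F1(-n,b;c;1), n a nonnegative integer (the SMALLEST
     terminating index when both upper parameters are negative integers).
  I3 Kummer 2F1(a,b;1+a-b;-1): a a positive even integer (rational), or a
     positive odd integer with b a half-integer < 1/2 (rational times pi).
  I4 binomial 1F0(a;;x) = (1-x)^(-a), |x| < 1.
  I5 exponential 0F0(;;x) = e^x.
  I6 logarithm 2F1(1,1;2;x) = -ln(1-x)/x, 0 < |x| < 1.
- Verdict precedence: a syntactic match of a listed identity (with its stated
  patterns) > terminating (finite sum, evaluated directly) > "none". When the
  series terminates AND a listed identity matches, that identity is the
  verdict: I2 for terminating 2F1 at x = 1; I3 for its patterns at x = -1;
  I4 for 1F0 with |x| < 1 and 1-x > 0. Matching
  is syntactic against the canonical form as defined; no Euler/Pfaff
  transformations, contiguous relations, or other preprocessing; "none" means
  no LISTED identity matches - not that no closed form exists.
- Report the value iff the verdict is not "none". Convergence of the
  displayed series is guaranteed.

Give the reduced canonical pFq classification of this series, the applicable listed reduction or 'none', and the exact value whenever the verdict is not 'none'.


x = -1 here; the reduced form reads 2F1, upper {-\frac{1}{2}, \frac{5}{2}}, lower {4}, C = -\frac{3}{2}. Verdict: none. A 2F1 with upper {-\frac{1}{2}, \frac{5}{2}} fits none of I1-I6 at x = -1; the sum runs forever.

Structural cue: t_0 being -\frac{3}{2}, the lower running product (C = -3/2, x = -1) is a rising factorial.
Adjacent-term ratio: r(k) = -1 * (k-\frac{1}{2}) (k+\frac{5}{2}) / [(k+4) (k+1)] - rational in k, leading ratio -1; with t_0 = -\frac{3}{2}, classification follows.


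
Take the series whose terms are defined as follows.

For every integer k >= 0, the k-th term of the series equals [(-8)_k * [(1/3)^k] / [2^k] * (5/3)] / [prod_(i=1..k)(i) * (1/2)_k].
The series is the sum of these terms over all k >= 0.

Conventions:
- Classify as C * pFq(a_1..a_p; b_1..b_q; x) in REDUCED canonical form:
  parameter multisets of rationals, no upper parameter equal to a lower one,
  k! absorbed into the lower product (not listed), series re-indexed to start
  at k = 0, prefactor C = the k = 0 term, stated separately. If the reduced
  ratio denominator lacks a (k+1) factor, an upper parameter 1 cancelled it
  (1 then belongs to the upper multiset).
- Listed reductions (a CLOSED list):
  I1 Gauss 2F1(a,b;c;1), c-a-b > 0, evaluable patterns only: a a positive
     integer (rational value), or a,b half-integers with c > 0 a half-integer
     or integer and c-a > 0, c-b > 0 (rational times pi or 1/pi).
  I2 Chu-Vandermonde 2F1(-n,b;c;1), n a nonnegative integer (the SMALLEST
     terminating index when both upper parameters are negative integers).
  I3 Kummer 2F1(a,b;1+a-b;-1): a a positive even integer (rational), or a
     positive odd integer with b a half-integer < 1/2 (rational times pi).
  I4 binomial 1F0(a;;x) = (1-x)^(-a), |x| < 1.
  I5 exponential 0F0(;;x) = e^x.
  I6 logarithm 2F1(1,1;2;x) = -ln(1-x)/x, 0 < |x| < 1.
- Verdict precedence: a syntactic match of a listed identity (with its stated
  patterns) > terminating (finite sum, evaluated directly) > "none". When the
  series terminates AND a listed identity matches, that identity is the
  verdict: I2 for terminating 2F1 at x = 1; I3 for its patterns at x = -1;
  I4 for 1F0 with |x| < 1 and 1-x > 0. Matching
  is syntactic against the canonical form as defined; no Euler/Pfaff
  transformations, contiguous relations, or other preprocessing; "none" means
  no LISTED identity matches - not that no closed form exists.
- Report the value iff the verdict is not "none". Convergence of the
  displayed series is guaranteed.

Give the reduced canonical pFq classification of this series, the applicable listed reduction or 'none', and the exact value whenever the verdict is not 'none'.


The series (x = 1/6) is 1F1: upper {-8}, lower {1/2}, prefactor 5/3. Verdict: terminating (-8 upstairs). 9 nonzero terms in all; added directly. Exact value: -10106292464/7979586615.

Structural cue: x = (1/6) and the product of the first k integers (C = 5/3) is k!.
Adjacent-term ratio: r(k) = (1/6) * (k-8) / [(k+1/2) (k+1)] ; factor over Q: parameters, x = (1/6), and C = 5/3.


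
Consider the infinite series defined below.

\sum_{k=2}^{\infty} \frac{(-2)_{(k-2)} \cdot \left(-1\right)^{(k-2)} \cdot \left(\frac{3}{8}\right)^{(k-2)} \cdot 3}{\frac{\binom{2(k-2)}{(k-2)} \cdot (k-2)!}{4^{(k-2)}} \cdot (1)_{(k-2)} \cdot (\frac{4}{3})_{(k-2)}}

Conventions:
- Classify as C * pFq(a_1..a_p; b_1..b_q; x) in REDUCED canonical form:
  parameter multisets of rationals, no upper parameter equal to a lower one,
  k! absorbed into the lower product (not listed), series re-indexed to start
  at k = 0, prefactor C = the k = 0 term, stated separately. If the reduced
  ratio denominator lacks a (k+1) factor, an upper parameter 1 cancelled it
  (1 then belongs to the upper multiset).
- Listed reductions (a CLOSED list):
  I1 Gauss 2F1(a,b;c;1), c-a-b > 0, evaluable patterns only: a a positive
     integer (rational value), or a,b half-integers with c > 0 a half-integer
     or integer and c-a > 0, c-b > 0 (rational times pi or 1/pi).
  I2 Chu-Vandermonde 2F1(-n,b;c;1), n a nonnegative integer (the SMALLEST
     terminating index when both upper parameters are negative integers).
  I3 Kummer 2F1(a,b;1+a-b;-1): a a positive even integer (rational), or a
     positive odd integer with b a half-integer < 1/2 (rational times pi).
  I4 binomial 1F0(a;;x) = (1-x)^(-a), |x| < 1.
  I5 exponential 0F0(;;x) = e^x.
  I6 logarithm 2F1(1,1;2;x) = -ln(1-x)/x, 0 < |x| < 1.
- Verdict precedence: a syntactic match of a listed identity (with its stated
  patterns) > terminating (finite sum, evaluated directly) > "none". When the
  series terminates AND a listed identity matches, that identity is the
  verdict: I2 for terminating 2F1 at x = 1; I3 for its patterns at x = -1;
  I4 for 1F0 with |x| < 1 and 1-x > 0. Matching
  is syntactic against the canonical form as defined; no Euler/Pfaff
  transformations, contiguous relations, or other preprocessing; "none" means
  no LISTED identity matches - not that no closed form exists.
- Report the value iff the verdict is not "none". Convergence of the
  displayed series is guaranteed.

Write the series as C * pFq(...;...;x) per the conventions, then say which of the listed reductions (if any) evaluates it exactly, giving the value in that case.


The series (x = -\frac{3}{8}) is 1F2: upper {-2}, lower {\frac{1}{2}, \frac{4}{3}}, prefactor 3. Verdict: terminating at k = 2: the factor (-2)_k kills every later term; summing the 3 survivors is exact. Value: \frac{2937}{448}.

Key observation: x = -\frac{3}{8} and the (-1)^k factor (C = 3, x = -3/8) folds into the argument's sign.
Adjacent-term ratio: r(k) = -\frac{3}{8} * (k-2) / [(k+\frac{1}{2}) (k+\frac{4}{3}) (k+1)] - rational in k. x = -\frac{3}{8}; t_0 = 3; negate the roots.


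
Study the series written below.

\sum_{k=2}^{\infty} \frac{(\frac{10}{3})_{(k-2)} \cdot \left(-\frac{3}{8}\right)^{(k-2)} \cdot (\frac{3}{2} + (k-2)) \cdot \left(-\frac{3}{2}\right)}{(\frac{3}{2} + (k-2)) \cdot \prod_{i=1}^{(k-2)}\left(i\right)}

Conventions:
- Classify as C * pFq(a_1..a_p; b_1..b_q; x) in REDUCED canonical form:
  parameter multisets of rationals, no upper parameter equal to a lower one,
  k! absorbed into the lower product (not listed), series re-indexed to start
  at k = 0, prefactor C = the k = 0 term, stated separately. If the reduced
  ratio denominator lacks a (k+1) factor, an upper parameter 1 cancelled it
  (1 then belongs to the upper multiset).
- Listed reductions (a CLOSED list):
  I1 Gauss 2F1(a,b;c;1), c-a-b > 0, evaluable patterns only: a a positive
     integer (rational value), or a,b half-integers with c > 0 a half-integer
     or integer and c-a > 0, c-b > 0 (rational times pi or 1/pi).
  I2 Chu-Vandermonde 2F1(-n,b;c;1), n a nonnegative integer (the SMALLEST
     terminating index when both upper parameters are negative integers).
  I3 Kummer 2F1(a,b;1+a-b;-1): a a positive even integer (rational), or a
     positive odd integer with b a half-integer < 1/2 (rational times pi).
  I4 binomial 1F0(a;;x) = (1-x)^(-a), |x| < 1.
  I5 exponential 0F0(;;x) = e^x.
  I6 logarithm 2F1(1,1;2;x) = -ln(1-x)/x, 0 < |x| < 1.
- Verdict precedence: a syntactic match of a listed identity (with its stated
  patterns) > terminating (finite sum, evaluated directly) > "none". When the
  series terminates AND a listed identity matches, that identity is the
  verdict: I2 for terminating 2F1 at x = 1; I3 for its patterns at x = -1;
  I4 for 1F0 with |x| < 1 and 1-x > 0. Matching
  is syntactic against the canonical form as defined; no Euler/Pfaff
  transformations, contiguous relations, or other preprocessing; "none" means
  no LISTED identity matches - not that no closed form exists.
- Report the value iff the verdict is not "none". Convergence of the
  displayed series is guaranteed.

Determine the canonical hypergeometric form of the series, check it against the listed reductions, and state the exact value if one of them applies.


Structural cue: with t_0 = -\frac{3}{2}, k + 3/2 divides numerator and denominator alike; C = -3/2 after cancelling.
Consecutive-term ratio: r(k) = -\frac{3}{8} * (k+\frac{10}{3}) / [(k+1)] - rational in k, leading ratio -\frac{3}{8}; with t_0 = -\frac{3}{2}, classification follows.

The series (x = -\frac{3}{8}) is 1F0: upper {\frac{10}{3}}, lower {-}, prefactor -\frac{3}{2}. Verdict: binomial (I4) applies (the 1F0 binomial series: exponent -10/3, x = -\frac{3}{8}). Sum: \left(-\frac{3}{2}\right) \cdot \left(\frac{11}{8}\right)^{-\frac{10}{3}}.


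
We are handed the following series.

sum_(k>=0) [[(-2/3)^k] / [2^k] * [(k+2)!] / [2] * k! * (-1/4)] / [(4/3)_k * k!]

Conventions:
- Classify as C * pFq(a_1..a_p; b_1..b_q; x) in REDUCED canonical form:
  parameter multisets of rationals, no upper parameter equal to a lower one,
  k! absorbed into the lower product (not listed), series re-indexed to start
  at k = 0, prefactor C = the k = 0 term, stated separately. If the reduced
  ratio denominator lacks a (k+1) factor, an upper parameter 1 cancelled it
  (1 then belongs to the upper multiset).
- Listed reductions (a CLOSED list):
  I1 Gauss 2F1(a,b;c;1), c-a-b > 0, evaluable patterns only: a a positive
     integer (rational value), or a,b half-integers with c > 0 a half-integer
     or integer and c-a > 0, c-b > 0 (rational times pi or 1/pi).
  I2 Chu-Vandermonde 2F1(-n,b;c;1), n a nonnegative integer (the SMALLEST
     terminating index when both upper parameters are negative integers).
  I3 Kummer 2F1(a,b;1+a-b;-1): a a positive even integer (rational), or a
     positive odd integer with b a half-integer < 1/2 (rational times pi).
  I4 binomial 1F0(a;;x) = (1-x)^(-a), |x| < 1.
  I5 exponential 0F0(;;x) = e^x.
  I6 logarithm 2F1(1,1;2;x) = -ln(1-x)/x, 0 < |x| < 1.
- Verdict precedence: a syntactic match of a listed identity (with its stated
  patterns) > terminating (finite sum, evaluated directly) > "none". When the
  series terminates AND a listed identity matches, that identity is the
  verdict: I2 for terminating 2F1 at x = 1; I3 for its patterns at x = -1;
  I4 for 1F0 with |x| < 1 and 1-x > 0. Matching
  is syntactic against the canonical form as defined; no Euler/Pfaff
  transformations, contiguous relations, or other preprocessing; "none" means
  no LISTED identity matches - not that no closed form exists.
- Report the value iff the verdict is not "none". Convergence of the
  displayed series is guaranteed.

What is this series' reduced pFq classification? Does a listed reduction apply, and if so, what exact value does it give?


Structural cue: x = (-1/3) and the factorial ratio (C = -1/4, x = -1/3) (k+a-1)!/(a-1)! is a rising factorial (a)_k.
Ratio: r(k) = (-1/3) * (k+1) (k+3) / [(k+4/3) (k+1)] - rational in k, leading ratio (-1/3); with t_0 = -1/4, classification follows.

Prefactor -1/4, argument -1/3: 2F1 with upper {1, 3} over lower {4/3}. Verdict: no listed reduction: x = -1/3 and upper {1, 3} fail every I1-I6 pattern.


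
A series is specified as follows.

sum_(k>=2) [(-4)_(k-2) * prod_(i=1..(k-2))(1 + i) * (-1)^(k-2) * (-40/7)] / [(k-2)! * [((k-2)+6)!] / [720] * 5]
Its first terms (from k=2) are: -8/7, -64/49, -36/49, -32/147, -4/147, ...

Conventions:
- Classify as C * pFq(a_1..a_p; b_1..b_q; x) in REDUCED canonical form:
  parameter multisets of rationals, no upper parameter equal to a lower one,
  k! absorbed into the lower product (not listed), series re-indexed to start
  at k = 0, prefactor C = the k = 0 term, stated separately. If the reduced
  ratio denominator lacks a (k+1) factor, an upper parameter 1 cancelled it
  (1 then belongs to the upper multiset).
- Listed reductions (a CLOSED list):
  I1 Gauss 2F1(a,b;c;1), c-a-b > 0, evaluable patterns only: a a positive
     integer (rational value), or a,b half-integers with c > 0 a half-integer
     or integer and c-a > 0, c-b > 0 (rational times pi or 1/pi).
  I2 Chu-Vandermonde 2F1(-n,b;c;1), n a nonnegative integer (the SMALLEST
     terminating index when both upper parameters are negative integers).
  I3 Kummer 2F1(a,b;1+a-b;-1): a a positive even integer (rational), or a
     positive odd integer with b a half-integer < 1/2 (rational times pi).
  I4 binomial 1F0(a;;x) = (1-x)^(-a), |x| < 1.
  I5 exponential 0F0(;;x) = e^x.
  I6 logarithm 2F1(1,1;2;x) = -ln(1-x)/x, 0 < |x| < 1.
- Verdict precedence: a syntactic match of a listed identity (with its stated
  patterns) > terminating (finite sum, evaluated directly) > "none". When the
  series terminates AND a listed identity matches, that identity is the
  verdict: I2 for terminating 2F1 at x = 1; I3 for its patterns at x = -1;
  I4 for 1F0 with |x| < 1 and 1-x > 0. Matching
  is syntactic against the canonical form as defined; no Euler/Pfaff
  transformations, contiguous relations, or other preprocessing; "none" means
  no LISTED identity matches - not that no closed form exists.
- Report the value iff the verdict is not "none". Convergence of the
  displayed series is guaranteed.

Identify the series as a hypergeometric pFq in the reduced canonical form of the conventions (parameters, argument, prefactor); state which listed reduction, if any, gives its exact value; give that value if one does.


Key observation: t_0 = -8/7 here, and the constant factors (C = -8/7, x = -1) combine into one prefactor.
Ratio: r(k) = (-1) * (k-4) (k+2) / [(k+7) (k+1)] - rational in k, leading ratio (-1); with t_0 = -8/7, classification follows.

Reduced: x = -1, 2F1, upper = {-4, 2}, lower = {7}, C = -8/7. Verdict: this is the Kummer evaluation I3 (x = -1; c = 7 equals 1+a-b for upper {-4, 2}: listed pattern). Sum: -24/7.


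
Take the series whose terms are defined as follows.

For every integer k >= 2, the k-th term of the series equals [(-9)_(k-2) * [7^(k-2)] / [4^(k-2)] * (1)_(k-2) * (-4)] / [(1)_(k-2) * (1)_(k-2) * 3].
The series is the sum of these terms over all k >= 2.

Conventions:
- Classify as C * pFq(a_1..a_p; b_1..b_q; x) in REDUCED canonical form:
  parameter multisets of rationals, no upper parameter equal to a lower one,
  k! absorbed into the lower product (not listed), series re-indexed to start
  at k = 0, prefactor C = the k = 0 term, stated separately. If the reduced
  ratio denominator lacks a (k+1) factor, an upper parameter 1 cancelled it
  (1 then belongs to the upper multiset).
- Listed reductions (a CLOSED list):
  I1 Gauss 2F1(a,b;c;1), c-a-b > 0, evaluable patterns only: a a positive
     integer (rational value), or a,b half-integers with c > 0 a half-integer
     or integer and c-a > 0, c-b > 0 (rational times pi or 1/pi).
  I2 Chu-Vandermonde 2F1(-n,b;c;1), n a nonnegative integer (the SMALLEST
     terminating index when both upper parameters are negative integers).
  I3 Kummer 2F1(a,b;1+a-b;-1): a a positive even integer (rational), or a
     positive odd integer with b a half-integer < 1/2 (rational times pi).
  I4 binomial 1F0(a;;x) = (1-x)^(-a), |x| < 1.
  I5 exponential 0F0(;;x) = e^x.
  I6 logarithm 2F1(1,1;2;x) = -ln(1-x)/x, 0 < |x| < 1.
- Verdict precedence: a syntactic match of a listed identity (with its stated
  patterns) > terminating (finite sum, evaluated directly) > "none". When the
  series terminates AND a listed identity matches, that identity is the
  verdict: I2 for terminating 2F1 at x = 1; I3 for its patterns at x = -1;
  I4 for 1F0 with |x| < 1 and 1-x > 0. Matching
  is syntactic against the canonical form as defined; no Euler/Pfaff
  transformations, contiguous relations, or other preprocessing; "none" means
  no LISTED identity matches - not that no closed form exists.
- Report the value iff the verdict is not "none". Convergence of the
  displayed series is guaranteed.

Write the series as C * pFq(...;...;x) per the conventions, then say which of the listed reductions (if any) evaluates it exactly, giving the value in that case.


At argument 7/4: a 1F0 with upper {-9}, lower {-}, scaled by C = -4/3. Verdict: terminating - the sum ends at index 9 because -9 is a negative integer; exact evaluation follows. Hence: 6561/65536.

The tell: t_0 being -4/3, the two geometric factors (C = -4/3, x = 7/4) combine into one argument.
Adjacent-term ratio: r(k) = (7/4) * (k-9) / [(k+1)] - rational in k. x = (7/4); t_0 = -4/3; negate the roots.


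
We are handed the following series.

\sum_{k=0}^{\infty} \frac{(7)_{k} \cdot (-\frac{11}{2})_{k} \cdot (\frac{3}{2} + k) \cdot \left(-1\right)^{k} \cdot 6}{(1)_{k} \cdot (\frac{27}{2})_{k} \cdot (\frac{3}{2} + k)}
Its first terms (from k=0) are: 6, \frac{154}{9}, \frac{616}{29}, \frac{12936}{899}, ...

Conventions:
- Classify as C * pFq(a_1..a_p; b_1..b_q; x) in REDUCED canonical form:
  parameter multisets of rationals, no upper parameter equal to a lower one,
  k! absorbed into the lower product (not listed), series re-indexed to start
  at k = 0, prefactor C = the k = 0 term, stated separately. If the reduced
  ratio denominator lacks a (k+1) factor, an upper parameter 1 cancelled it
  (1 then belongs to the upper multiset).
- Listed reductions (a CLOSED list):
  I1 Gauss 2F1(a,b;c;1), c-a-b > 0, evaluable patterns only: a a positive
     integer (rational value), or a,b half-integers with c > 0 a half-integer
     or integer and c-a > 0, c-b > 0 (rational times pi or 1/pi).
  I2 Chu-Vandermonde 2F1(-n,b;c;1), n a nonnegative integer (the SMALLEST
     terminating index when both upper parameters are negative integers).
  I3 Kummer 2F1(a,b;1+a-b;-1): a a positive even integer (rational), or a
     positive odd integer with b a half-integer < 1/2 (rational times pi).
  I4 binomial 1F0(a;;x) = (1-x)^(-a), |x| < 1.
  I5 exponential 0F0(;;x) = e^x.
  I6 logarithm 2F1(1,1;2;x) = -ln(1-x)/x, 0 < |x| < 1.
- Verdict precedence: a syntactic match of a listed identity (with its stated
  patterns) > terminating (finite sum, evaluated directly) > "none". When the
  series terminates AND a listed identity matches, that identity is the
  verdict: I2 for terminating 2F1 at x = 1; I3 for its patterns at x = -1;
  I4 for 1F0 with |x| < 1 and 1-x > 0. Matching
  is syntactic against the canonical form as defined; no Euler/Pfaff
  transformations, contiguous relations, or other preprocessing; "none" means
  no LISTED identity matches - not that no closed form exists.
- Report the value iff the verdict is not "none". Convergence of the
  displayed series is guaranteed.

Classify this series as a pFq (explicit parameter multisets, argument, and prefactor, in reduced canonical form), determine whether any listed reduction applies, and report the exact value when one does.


This is 6 * 2F1(-\frac{11}{2}, 7; \frac{27}{2}; -1) in reduced canonical form. Verdict: Kummer (I3) fires (x = -1; c = \frac{27}{2} equals 1+a-b for upper {-\frac{11}{2}, 7}: listed pattern). Hence: \frac{2788660875}{134217728} \cdot \pi.

Key observation: from the first term 6: k + 3/2 divides numerator and denominator alike; prefactor 6 after cancelling.
Consecutive-term ratio: r(k) = -1 * (k-\frac{11}{2}) (k+7) / [(k+\frac{27}{2}) (k+1)] - rational in k, leading ratio -1; with t_0 = 6, classification follows.


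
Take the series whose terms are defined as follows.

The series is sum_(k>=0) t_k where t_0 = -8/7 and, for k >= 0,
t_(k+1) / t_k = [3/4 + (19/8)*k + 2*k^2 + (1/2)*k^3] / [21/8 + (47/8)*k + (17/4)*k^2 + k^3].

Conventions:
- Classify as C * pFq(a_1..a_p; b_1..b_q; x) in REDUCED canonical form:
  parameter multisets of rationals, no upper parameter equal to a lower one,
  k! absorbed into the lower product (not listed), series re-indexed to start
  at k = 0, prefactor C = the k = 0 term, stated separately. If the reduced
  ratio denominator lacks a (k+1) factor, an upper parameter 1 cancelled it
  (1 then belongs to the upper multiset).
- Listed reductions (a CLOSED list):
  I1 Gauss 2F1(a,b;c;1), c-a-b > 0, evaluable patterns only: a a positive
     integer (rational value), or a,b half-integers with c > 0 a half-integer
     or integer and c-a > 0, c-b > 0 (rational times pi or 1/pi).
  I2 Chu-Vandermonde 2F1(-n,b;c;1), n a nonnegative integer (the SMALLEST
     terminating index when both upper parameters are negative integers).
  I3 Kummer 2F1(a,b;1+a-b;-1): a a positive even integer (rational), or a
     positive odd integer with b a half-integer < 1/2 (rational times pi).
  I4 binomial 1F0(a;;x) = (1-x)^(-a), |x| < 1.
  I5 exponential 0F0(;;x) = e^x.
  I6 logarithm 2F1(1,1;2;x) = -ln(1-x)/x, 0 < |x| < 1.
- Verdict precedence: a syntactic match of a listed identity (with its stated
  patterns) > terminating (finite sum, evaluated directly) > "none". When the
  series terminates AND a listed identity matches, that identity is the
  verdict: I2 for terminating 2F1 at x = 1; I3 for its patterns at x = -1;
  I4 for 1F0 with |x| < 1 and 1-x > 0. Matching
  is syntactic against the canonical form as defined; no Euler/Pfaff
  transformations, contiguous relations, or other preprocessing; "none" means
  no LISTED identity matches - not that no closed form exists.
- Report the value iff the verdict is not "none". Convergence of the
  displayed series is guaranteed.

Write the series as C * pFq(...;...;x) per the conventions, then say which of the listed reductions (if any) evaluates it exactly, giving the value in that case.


Structural cue: t_0 = -8/7 here, and the expanded ratio factors over Q; prefactor -8/7, roots give parameters.
Step ratio: r(k) = (1/2) * (k+1/2) (k+2) / [(k+7/4) (k+1)] - poly over poly, x = (1/2) from leading terms; C = -8/7 at k = 0.

At argument 1/2: a 2F1 with upper {1/2, 2}, lower {7/4}, scaled by C = -8/7. Verdict: none - this 2F1 at x = 1/2 matches no listed pattern, and upper {1/2, 2} holds no stopper.


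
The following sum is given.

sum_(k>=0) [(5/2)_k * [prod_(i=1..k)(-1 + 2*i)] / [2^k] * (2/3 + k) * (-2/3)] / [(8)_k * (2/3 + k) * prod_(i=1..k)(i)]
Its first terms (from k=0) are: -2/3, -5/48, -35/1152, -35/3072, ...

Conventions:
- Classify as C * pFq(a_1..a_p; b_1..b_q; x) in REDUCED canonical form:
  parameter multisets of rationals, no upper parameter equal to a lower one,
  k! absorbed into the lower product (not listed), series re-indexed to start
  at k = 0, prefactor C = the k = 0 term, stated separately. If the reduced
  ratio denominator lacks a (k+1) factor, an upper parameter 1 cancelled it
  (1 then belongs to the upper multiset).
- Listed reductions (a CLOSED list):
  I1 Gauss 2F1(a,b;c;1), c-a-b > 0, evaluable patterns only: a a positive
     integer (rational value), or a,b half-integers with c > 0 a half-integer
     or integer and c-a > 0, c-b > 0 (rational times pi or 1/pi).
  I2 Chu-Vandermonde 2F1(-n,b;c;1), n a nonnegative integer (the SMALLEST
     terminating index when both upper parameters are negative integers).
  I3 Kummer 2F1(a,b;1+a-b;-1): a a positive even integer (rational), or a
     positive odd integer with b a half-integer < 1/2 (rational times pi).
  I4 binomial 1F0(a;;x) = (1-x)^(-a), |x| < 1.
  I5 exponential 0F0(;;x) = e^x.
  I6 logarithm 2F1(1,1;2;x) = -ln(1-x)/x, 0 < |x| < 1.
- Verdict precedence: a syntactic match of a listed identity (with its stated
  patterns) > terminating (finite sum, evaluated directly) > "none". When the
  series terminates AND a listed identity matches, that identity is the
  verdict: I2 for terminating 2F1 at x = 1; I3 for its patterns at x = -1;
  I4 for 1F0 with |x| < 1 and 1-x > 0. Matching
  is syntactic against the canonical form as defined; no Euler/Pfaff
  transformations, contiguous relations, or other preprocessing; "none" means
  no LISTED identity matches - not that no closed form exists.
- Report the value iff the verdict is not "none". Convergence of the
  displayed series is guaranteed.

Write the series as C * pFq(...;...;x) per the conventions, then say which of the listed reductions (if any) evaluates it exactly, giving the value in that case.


Reduced: x = 1, 2F1, upper = {1/2, 5/2}, lower = {8}, C = -2/3. Verdict (x = 1): Gauss (I1, half-integer pattern) applies (x = 1; upper {1/2, 5/2} half-integers, c = 8 in the evaluable pattern). Hence: (-1048576/405405) / pi.

First insight: x = 1 and striking the common factor k + 2/3 reduces the term (C = -2/3, x = 1).
Step ratio: r(k) = 1 * (k+1/2) (k+5/2) / [(k+8) (k+1)] - rational; roots negated = parameters, x = 1, C = -2/3.


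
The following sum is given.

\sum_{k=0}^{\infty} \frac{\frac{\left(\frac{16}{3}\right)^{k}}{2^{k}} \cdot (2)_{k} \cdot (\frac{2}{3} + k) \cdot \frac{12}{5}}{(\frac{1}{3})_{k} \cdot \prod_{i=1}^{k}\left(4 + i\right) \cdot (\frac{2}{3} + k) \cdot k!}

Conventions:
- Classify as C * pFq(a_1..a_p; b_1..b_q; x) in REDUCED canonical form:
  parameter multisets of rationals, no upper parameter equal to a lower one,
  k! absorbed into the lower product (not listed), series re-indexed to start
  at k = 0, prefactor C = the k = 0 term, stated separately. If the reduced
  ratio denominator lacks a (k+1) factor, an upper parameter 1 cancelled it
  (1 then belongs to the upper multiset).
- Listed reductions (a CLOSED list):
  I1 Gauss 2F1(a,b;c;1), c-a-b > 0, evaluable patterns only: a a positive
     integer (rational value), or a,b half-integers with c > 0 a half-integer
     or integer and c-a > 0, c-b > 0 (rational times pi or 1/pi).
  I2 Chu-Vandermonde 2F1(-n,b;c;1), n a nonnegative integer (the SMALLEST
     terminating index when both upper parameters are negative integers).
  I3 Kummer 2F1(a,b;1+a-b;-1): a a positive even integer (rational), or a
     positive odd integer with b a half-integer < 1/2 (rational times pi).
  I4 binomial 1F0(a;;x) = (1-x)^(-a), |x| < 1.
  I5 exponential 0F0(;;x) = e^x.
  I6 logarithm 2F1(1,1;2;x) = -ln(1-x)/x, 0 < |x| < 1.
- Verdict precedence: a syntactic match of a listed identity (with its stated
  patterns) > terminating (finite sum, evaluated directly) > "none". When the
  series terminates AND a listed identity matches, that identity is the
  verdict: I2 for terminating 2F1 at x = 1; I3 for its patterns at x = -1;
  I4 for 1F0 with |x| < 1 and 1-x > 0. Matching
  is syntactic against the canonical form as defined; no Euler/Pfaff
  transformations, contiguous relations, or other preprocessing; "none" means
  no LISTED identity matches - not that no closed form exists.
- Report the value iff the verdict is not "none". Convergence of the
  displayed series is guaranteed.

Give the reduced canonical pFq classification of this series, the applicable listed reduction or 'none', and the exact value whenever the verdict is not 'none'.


Reduced: x = \frac{8}{3}, 1F2, upper = {2}, lower = {\frac{1}{3}, 5}, C = \frac{12}{5}. Verdict: none - this 1F2 at x = \frac{8}{3} matches no listed pattern, and upper {2} holds no stopper.

Key step: from the first term \frac{12}{5}: striking the common factor k + 2/3 reduces the term (C = 12/5, x = 8/3).
Step ratio: r(k) = \frac{8}{3} * (k+2) / [(k+\frac{1}{3}) (k+5) (k+1)] - rational; roots negated = parameters, x = \frac{8}{3}, C = \frac{12}{5}.


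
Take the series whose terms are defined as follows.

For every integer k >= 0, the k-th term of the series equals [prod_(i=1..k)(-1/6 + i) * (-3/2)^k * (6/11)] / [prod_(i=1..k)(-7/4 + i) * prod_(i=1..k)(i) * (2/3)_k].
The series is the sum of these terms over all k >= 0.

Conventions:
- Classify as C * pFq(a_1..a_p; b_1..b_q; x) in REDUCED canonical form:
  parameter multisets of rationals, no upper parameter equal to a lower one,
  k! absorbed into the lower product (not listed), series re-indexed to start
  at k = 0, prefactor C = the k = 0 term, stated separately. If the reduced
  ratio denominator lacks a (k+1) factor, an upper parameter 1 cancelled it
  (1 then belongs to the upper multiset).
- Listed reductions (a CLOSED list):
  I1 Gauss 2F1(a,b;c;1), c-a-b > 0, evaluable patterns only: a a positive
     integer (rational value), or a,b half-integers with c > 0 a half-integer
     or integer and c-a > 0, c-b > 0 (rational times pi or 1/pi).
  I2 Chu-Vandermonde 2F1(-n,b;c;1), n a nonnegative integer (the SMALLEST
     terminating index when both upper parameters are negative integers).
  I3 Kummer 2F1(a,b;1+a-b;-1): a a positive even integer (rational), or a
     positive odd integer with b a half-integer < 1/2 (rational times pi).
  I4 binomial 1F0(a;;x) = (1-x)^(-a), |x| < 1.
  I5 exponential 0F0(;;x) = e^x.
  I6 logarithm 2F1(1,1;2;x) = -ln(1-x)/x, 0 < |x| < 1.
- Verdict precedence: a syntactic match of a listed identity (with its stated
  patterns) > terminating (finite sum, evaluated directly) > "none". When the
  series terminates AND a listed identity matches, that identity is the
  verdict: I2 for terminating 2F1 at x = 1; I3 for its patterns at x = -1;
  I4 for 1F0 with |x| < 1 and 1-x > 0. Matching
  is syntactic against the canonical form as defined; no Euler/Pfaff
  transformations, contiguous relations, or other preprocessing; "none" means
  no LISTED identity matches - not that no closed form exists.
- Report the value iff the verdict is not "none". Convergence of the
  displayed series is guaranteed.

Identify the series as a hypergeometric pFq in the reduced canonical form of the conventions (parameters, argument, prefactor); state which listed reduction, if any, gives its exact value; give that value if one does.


First insight: with t_0 = 6/11, the lower running product (C = 6/11, x = -3/2) is a rising factorial.
Step ratio: r(k) = (-3/2) * (k+5/6) / [(k-3/4) (k+2/3) (k+1)] - rational in k. x = (-3/2); t_0 = 6/11; negate the roots.

This is 6/11 * 1F2(5/6; -3/4, 2/3; -3/2) in reduced canonical form. Verdict: none. Every listed pattern misses the 1F2 form at -3/2, upper {5/6}.
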